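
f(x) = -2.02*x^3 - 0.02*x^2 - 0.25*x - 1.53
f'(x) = -6.06*x^2 - 0.04*x - 0.25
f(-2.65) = 36.58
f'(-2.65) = -42.70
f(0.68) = -2.34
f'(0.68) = -3.08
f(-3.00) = 53.58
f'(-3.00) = -54.67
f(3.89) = -121.71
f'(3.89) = -92.11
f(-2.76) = 41.48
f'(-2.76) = -46.30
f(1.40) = -7.46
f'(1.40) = -12.18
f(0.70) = -2.41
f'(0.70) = -3.25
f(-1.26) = 2.79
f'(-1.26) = -9.82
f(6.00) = -440.07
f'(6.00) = -218.65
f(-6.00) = 435.57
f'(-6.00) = -218.17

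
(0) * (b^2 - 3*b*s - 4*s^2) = 0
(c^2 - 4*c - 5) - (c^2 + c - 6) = 1 - 5*c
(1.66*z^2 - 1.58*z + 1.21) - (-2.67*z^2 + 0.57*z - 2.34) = 4.33*z^2 - 2.15*z + 3.55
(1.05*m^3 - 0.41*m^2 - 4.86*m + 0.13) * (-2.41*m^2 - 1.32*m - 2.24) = -2.5305*m^5 - 0.3979*m^4 + 9.9018*m^3 + 7.0203*m^2 + 10.7148*m - 0.2912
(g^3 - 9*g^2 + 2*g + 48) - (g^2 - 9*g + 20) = g^3 - 10*g^2 + 11*g + 28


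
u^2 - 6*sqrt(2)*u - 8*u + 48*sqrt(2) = (u - 8)*(u - 6*sqrt(2))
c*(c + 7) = c^2 + 7*c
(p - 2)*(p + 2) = p^2 - 4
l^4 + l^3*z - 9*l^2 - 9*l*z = l*(l - 3)*(l + 3)*(l + z)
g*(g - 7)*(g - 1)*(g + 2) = g^4 - 6*g^3 - 9*g^2 + 14*g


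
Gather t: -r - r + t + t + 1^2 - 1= -2*r + 2*t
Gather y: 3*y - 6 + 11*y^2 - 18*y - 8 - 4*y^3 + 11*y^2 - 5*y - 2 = -4*y^3 + 22*y^2 - 20*y - 16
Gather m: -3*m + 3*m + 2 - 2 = 0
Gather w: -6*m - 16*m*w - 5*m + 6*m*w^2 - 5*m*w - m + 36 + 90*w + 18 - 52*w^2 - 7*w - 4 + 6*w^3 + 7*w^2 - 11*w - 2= -12*m + 6*w^3 + w^2*(6*m - 45) + w*(72 - 21*m) + 48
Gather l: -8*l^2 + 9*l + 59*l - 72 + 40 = -8*l^2 + 68*l - 32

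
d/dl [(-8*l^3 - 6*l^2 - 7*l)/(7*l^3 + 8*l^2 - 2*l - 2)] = 2*(-11*l^4 + 65*l^3 + 58*l^2 + 12*l + 7)/(49*l^6 + 112*l^5 + 36*l^4 - 60*l^3 - 28*l^2 + 8*l + 4)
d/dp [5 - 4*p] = -4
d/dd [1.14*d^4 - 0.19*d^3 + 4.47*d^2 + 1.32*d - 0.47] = 4.56*d^3 - 0.57*d^2 + 8.94*d + 1.32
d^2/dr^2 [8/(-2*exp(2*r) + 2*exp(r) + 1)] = 16*(4*(2*exp(r) - 1)^2*exp(r) + (4*exp(r) - 1)*(-2*exp(2*r) + 2*exp(r) + 1))*exp(r)/(-2*exp(2*r) + 2*exp(r) + 1)^3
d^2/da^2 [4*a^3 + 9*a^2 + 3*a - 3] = 24*a + 18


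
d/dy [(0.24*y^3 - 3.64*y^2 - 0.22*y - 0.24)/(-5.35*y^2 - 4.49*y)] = (-1.284*y^4 - 2.1552*y^3 + 15.1666*y^2 - 2.568*y - 1.0776)/(y^2*(28.6225*y^2 + 48.043*y + 20.1601))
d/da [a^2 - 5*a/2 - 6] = 2*a - 5/2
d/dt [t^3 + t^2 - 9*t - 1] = 3*t^2 + 2*t - 9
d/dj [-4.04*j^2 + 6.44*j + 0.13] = 6.44 - 8.08*j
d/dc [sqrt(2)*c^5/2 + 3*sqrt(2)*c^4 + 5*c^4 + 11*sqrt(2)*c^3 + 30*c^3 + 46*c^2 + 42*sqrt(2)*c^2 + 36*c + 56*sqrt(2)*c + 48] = 5*sqrt(2)*c^4/2 + 12*sqrt(2)*c^3 + 20*c^3 + 33*sqrt(2)*c^2 + 90*c^2 + 92*c + 84*sqrt(2)*c + 36 + 56*sqrt(2)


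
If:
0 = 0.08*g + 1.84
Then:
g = -23.00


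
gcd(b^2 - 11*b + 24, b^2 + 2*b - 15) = b - 3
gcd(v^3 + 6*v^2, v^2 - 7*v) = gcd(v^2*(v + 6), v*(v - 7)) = v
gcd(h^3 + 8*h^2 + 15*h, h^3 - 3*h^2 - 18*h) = h^2 + 3*h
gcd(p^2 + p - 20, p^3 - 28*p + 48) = p - 4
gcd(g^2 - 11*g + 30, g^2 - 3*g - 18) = g - 6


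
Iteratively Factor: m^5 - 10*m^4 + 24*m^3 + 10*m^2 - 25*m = (m + 1)*(m^4 - 11*m^3 + 35*m^2 - 25*m) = (m - 5)*(m + 1)*(m^3 - 6*m^2 + 5*m) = (m - 5)*(m - 1)*(m + 1)*(m^2 - 5*m) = (m - 5)^2*(m - 1)*(m + 1)*(m)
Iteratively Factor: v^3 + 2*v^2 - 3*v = (v + 3)*(v^2 - v) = v*(v + 3)*(v - 1)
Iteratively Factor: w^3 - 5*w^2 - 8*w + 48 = (w - 4)*(w^2 - w - 12) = (w - 4)*(w + 3)*(w - 4)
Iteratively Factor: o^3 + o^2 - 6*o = (o)*(o^2 + o - 6) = o*(o + 3)*(o - 2)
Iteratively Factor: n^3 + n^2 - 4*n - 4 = (n + 2)*(n^2 - n - 2) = (n + 1)*(n + 2)*(n - 2)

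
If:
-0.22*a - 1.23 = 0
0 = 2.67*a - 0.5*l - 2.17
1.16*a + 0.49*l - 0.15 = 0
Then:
No Solution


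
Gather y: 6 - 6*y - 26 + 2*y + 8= -4*y - 12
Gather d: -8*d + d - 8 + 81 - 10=63 - 7*d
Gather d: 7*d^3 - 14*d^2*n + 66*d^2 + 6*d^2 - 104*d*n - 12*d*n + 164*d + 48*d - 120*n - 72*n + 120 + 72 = 7*d^3 + d^2*(72 - 14*n) + d*(212 - 116*n) - 192*n + 192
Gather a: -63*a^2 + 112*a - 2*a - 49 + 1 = -63*a^2 + 110*a - 48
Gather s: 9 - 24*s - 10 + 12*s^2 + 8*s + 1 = 12*s^2 - 16*s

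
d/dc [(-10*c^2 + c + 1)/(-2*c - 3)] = (20*c^2 + 60*c - 1)/(4*c^2 + 12*c + 9)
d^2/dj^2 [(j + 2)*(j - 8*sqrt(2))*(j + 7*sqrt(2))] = 6*j - 2*sqrt(2) + 4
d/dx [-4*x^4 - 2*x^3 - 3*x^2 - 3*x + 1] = -16*x^3 - 6*x^2 - 6*x - 3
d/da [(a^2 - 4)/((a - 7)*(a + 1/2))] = 2*(-13*a^2 + 2*a - 52)/(4*a^4 - 52*a^3 + 141*a^2 + 182*a + 49)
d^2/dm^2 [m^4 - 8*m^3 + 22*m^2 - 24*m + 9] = 12*m^2 - 48*m + 44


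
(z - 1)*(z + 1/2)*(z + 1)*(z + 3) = z^4 + 7*z^3/2 + z^2/2 - 7*z/2 - 3/2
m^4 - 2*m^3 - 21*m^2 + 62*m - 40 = (m - 4)*(m - 2)*(m - 1)*(m + 5)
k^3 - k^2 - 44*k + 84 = (k - 6)*(k - 2)*(k + 7)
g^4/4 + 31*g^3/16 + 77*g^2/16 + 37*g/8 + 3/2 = (g/4 + 1)*(g + 3/4)*(g + 1)*(g + 2)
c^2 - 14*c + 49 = (c - 7)^2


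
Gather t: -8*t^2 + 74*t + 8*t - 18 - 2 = -8*t^2 + 82*t - 20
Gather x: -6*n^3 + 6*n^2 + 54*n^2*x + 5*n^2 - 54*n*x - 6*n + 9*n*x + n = -6*n^3 + 11*n^2 - 5*n + x*(54*n^2 - 45*n)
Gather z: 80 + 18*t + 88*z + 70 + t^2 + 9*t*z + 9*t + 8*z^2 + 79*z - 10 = t^2 + 27*t + 8*z^2 + z*(9*t + 167) + 140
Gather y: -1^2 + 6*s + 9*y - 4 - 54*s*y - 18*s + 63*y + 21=-12*s + y*(72 - 54*s) + 16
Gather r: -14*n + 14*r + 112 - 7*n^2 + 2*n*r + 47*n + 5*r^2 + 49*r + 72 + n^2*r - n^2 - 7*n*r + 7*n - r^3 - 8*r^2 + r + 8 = -8*n^2 + 40*n - r^3 - 3*r^2 + r*(n^2 - 5*n + 64) + 192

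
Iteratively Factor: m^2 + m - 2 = (m - 1)*(m + 2)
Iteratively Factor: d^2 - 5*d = (d - 5)*(d)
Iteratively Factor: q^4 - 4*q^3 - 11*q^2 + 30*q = (q + 3)*(q^3 - 7*q^2 + 10*q) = (q - 5)*(q + 3)*(q^2 - 2*q) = (q - 5)*(q - 2)*(q + 3)*(q)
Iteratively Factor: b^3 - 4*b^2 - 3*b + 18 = (b - 3)*(b^2 - b - 6) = (b - 3)^2*(b + 2)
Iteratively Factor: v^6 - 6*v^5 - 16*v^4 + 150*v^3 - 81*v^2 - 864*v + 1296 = (v - 3)*(v^5 - 3*v^4 - 25*v^3 + 75*v^2 + 144*v - 432) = (v - 3)*(v + 3)*(v^4 - 6*v^3 - 7*v^2 + 96*v - 144) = (v - 3)^2*(v + 3)*(v^3 - 3*v^2 - 16*v + 48) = (v - 3)^2*(v + 3)*(v + 4)*(v^2 - 7*v + 12) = (v - 3)^3*(v + 3)*(v + 4)*(v - 4)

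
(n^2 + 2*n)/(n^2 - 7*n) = (n + 2)/(n - 7)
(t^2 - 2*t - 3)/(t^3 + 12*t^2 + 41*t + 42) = (t^2 - 2*t - 3)/(t^3 + 12*t^2 + 41*t + 42)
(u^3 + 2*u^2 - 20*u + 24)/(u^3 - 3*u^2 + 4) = (u + 6)/(u + 1)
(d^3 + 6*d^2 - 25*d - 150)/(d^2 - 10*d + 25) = (d^2 + 11*d + 30)/(d - 5)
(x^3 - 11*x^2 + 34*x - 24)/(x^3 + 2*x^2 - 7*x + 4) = (x^2 - 10*x + 24)/(x^2 + 3*x - 4)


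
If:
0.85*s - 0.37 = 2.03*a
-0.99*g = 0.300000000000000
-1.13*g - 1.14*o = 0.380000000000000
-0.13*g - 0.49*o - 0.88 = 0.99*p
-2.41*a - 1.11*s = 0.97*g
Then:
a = -0.04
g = -0.30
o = -0.03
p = -0.83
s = 0.35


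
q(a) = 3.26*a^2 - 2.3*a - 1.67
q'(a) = 6.52*a - 2.3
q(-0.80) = 2.26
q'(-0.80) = -7.52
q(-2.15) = 18.34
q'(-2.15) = -16.32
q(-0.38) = -0.33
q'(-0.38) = -4.78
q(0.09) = -1.85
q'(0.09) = -1.71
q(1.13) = -0.11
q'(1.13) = 5.07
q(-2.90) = 32.42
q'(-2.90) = -21.21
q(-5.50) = 109.60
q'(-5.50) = -38.16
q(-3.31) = 41.66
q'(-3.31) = -23.88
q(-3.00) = 34.57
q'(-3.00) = -21.86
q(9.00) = 241.69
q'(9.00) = 56.38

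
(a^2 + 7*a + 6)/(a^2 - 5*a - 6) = (a + 6)/(a - 6)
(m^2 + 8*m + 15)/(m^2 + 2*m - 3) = (m + 5)/(m - 1)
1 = 1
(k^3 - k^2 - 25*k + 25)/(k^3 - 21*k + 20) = (k - 5)/(k - 4)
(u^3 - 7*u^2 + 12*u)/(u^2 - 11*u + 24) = u*(u - 4)/(u - 8)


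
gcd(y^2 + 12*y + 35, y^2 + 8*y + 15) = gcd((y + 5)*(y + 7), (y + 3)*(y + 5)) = y + 5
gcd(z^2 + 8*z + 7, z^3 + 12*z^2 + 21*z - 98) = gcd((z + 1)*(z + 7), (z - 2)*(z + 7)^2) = z + 7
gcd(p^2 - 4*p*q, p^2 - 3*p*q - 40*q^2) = 1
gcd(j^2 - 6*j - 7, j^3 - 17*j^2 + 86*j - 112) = j - 7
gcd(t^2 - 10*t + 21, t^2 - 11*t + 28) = t - 7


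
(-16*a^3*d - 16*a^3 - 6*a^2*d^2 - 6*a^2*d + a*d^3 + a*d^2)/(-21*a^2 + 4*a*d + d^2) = a*(-16*a^2*d - 16*a^2 - 6*a*d^2 - 6*a*d + d^3 + d^2)/(-21*a^2 + 4*a*d + d^2)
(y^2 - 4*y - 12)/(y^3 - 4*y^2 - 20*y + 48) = (y + 2)/(y^2 + 2*y - 8)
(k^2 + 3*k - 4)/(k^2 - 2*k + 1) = (k + 4)/(k - 1)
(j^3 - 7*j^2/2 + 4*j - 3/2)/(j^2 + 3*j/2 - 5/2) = (2*j^2 - 5*j + 3)/(2*j + 5)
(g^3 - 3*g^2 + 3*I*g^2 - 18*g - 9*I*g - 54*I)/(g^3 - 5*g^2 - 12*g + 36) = (g + 3*I)/(g - 2)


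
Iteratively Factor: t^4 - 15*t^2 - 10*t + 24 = (t - 1)*(t^3 + t^2 - 14*t - 24) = (t - 1)*(t + 2)*(t^2 - t - 12) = (t - 1)*(t + 2)*(t + 3)*(t - 4)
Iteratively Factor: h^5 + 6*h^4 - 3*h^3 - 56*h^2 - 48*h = (h + 1)*(h^4 + 5*h^3 - 8*h^2 - 48*h) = (h - 3)*(h + 1)*(h^3 + 8*h^2 + 16*h) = h*(h - 3)*(h + 1)*(h^2 + 8*h + 16) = h*(h - 3)*(h + 1)*(h + 4)*(h + 4)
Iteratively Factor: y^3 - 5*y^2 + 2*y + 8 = (y + 1)*(y^2 - 6*y + 8) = (y - 2)*(y + 1)*(y - 4)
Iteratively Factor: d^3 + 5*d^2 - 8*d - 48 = (d - 3)*(d^2 + 8*d + 16) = (d - 3)*(d + 4)*(d + 4)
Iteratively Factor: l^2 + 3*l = (l)*(l + 3)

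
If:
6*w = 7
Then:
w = 7/6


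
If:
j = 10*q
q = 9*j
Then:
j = 0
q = 0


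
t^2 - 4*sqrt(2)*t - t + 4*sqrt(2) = (t - 1)*(t - 4*sqrt(2))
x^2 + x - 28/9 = (x - 4/3)*(x + 7/3)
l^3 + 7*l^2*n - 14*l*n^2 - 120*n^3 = (l - 4*n)*(l + 5*n)*(l + 6*n)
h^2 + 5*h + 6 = (h + 2)*(h + 3)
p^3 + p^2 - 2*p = p*(p - 1)*(p + 2)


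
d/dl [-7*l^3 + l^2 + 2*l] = -21*l^2 + 2*l + 2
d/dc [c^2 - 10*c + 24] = 2*c - 10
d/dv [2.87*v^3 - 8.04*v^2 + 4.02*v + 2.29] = 8.61*v^2 - 16.08*v + 4.02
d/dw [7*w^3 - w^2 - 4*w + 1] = 21*w^2 - 2*w - 4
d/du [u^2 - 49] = 2*u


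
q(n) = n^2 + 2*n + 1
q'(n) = 2*n + 2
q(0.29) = 1.66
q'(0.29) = 2.58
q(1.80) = 7.84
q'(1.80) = 5.60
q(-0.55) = 0.20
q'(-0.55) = 0.90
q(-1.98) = 0.96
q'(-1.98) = -1.96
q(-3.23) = 4.97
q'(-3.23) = -4.46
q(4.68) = 32.26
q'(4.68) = 11.36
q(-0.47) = 0.28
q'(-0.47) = 1.06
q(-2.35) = 1.82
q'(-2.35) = -2.70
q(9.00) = 100.00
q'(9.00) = 20.00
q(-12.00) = 121.00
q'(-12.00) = -22.00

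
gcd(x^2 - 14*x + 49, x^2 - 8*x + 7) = x - 7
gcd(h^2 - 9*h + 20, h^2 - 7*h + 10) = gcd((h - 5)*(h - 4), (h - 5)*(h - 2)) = h - 5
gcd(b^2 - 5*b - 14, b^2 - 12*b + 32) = 1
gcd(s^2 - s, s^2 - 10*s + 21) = 1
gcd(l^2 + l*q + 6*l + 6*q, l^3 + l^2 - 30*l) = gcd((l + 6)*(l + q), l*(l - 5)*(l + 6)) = l + 6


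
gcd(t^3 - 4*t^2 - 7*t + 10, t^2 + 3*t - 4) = t - 1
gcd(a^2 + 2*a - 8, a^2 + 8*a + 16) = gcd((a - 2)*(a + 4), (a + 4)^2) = a + 4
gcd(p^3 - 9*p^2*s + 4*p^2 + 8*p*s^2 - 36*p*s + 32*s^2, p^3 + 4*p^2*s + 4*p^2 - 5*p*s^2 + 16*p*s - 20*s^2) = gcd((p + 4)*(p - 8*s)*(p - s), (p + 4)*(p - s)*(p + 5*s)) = p^2 - p*s + 4*p - 4*s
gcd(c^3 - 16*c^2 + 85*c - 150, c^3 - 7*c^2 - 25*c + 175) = c - 5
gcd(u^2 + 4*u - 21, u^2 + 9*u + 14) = u + 7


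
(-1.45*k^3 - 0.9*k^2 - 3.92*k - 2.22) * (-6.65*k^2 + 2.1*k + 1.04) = 9.6425*k^5 + 2.94*k^4 + 22.67*k^3 + 5.595*k^2 - 8.7388*k - 2.3088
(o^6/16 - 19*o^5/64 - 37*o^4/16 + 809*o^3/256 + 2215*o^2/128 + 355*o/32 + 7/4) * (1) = o^6/16 - 19*o^5/64 - 37*o^4/16 + 809*o^3/256 + 2215*o^2/128 + 355*o/32 + 7/4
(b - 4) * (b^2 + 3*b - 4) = b^3 - b^2 - 16*b + 16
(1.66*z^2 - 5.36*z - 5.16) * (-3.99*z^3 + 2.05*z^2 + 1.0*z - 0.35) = -6.6234*z^5 + 24.7894*z^4 + 11.2604*z^3 - 16.519*z^2 - 3.284*z + 1.806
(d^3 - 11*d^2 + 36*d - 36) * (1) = d^3 - 11*d^2 + 36*d - 36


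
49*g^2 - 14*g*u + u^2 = (-7*g + u)^2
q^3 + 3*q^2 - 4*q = q*(q - 1)*(q + 4)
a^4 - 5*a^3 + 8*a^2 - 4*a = a*(a - 2)^2*(a - 1)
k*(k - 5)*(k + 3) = k^3 - 2*k^2 - 15*k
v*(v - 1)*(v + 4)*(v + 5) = v^4 + 8*v^3 + 11*v^2 - 20*v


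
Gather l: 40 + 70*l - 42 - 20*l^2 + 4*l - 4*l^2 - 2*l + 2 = -24*l^2 + 72*l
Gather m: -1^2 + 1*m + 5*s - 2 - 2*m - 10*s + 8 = -m - 5*s + 5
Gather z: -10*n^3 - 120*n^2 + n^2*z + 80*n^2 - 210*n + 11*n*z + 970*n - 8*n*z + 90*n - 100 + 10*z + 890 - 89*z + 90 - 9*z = -10*n^3 - 40*n^2 + 850*n + z*(n^2 + 3*n - 88) + 880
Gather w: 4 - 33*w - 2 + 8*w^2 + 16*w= 8*w^2 - 17*w + 2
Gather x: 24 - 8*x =24 - 8*x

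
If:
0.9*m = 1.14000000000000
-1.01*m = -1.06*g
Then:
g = 1.21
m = 1.27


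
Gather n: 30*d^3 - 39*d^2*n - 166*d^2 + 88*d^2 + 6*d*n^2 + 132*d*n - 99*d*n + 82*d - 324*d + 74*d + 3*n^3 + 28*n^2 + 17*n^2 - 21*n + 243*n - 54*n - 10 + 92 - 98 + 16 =30*d^3 - 78*d^2 - 168*d + 3*n^3 + n^2*(6*d + 45) + n*(-39*d^2 + 33*d + 168)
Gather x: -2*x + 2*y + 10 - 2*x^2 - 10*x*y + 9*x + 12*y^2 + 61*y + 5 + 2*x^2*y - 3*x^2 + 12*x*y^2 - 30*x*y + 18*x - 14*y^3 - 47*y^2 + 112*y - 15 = x^2*(2*y - 5) + x*(12*y^2 - 40*y + 25) - 14*y^3 - 35*y^2 + 175*y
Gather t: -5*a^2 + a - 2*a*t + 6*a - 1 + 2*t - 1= -5*a^2 + 7*a + t*(2 - 2*a) - 2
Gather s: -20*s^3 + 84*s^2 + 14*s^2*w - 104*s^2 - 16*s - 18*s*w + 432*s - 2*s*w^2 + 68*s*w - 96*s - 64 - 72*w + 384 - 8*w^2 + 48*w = -20*s^3 + s^2*(14*w - 20) + s*(-2*w^2 + 50*w + 320) - 8*w^2 - 24*w + 320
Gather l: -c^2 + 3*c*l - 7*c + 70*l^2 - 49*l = -c^2 - 7*c + 70*l^2 + l*(3*c - 49)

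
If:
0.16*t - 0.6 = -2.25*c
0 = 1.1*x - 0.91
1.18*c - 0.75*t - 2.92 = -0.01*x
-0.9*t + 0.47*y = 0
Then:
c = 0.49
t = -3.11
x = 0.83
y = -5.96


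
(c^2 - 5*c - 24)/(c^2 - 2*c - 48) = (c + 3)/(c + 6)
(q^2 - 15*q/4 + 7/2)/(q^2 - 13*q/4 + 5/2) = (4*q - 7)/(4*q - 5)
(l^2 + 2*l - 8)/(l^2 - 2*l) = (l + 4)/l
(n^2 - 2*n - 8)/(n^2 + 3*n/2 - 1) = 2*(n - 4)/(2*n - 1)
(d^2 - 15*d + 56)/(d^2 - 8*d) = (d - 7)/d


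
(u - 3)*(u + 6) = u^2 + 3*u - 18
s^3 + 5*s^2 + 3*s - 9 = (s - 1)*(s + 3)^2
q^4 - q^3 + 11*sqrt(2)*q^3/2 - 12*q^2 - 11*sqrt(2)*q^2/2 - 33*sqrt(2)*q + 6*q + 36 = (q - 3)*(q + 2)*(q - sqrt(2)/2)*(q + 6*sqrt(2))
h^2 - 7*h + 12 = (h - 4)*(h - 3)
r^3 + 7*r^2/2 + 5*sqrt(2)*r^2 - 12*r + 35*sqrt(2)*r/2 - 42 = (r + 7/2)*(r - sqrt(2))*(r + 6*sqrt(2))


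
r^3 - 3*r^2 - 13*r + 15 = (r - 5)*(r - 1)*(r + 3)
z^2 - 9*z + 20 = (z - 5)*(z - 4)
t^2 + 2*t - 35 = (t - 5)*(t + 7)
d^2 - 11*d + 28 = (d - 7)*(d - 4)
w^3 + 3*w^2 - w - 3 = (w - 1)*(w + 1)*(w + 3)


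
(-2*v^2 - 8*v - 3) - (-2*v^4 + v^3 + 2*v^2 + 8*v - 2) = 2*v^4 - v^3 - 4*v^2 - 16*v - 1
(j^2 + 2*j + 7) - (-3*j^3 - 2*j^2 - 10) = 3*j^3 + 3*j^2 + 2*j + 17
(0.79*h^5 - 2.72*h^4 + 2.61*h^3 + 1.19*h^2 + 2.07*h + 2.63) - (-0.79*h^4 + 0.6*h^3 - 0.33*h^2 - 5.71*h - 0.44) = 0.79*h^5 - 1.93*h^4 + 2.01*h^3 + 1.52*h^2 + 7.78*h + 3.07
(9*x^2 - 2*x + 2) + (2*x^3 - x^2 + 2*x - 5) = 2*x^3 + 8*x^2 - 3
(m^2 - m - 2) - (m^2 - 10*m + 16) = 9*m - 18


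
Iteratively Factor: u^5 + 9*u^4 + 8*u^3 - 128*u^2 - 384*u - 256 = (u + 4)*(u^4 + 5*u^3 - 12*u^2 - 80*u - 64) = (u - 4)*(u + 4)*(u^3 + 9*u^2 + 24*u + 16) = (u - 4)*(u + 4)^2*(u^2 + 5*u + 4) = (u - 4)*(u + 1)*(u + 4)^2*(u + 4)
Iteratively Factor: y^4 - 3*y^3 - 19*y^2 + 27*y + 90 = (y - 3)*(y^3 - 19*y - 30) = (y - 5)*(y - 3)*(y^2 + 5*y + 6) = (y - 5)*(y - 3)*(y + 3)*(y + 2)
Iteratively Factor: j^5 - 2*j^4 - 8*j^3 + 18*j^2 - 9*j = (j - 1)*(j^4 - j^3 - 9*j^2 + 9*j) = (j - 1)^2*(j^3 - 9*j) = j*(j - 1)^2*(j^2 - 9) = j*(j - 3)*(j - 1)^2*(j + 3)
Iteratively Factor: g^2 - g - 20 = (g + 4)*(g - 5)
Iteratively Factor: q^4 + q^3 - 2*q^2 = (q)*(q^3 + q^2 - 2*q) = q*(q + 2)*(q^2 - q) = q^2*(q + 2)*(q - 1)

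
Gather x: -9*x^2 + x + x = -9*x^2 + 2*x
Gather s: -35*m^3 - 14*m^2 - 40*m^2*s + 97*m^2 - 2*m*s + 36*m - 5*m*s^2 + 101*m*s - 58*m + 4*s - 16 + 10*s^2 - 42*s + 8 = -35*m^3 + 83*m^2 - 22*m + s^2*(10 - 5*m) + s*(-40*m^2 + 99*m - 38) - 8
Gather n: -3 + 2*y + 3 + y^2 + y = y^2 + 3*y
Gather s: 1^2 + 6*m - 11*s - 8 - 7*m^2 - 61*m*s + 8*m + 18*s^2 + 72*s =-7*m^2 + 14*m + 18*s^2 + s*(61 - 61*m) - 7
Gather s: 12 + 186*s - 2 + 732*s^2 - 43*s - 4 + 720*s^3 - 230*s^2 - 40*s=720*s^3 + 502*s^2 + 103*s + 6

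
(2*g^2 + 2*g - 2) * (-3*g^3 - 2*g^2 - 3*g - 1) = -6*g^5 - 10*g^4 - 4*g^3 - 4*g^2 + 4*g + 2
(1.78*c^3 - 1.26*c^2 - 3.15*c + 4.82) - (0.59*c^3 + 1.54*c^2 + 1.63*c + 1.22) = 1.19*c^3 - 2.8*c^2 - 4.78*c + 3.6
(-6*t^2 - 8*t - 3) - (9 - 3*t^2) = -3*t^2 - 8*t - 12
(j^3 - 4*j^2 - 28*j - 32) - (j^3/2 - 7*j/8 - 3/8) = j^3/2 - 4*j^2 - 217*j/8 - 253/8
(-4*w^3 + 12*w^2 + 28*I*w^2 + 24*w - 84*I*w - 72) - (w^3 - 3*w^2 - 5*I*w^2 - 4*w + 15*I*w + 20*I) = -5*w^3 + 15*w^2 + 33*I*w^2 + 28*w - 99*I*w - 72 - 20*I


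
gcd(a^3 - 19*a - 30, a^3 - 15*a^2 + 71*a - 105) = a - 5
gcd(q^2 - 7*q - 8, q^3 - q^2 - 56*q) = q - 8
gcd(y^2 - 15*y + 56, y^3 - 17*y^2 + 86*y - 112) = y^2 - 15*y + 56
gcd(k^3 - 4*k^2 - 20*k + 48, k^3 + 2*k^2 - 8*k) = k^2 + 2*k - 8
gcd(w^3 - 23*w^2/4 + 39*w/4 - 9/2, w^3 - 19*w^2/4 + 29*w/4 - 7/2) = w - 2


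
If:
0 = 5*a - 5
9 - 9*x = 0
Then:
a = 1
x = 1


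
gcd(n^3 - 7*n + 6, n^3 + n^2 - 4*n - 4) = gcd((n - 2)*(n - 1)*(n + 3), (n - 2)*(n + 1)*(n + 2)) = n - 2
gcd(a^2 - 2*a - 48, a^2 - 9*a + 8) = a - 8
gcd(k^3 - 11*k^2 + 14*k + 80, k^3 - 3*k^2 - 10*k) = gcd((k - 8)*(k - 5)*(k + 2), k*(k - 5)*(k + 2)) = k^2 - 3*k - 10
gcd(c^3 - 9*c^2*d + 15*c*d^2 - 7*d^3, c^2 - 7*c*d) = c - 7*d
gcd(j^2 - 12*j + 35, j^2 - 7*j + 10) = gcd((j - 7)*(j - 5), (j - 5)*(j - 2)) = j - 5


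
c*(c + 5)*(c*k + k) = c^3*k + 6*c^2*k + 5*c*k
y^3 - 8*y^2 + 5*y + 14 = (y - 7)*(y - 2)*(y + 1)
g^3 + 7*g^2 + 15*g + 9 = (g + 1)*(g + 3)^2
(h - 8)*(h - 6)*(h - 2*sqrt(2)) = h^3 - 14*h^2 - 2*sqrt(2)*h^2 + 28*sqrt(2)*h + 48*h - 96*sqrt(2)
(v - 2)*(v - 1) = v^2 - 3*v + 2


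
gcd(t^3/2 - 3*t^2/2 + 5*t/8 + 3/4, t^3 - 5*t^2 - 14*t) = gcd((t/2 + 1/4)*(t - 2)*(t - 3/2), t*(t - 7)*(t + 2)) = 1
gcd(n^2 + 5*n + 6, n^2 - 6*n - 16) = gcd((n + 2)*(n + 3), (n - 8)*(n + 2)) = n + 2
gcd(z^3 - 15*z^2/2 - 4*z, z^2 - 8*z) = z^2 - 8*z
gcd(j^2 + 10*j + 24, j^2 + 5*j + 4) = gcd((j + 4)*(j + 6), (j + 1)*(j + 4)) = j + 4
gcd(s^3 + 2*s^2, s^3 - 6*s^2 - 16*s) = s^2 + 2*s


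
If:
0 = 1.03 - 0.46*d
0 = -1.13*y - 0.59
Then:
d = 2.24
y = -0.52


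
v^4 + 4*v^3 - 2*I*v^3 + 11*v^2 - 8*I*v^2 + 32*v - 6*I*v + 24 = (v + 1)*(v + 3)*(v - 4*I)*(v + 2*I)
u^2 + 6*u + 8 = (u + 2)*(u + 4)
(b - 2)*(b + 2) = b^2 - 4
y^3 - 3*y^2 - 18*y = y*(y - 6)*(y + 3)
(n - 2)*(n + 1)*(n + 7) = n^3 + 6*n^2 - 9*n - 14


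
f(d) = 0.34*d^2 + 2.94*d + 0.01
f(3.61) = 15.05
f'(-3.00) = 0.90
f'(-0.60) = 2.53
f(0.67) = 2.13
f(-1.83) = -4.23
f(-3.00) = -5.75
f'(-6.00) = -1.14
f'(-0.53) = 2.58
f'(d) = 0.68*d + 2.94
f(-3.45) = -6.09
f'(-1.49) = 1.93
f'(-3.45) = 0.59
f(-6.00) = -5.39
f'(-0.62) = 2.52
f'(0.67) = 3.40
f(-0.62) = -1.68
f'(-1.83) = 1.70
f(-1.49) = -3.62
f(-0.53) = -1.45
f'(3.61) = 5.39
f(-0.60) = -1.63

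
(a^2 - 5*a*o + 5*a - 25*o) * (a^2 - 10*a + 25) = a^4 - 5*a^3*o - 5*a^3 + 25*a^2*o - 25*a^2 + 125*a*o + 125*a - 625*o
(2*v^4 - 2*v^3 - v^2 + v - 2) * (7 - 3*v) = -6*v^5 + 20*v^4 - 11*v^3 - 10*v^2 + 13*v - 14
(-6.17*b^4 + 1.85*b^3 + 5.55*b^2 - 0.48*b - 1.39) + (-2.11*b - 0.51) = -6.17*b^4 + 1.85*b^3 + 5.55*b^2 - 2.59*b - 1.9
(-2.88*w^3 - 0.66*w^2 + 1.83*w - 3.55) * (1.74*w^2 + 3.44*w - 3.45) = -5.0112*w^5 - 11.0556*w^4 + 10.8498*w^3 + 2.3952*w^2 - 18.5255*w + 12.2475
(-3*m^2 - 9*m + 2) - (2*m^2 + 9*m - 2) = -5*m^2 - 18*m + 4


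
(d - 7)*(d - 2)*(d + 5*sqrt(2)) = d^3 - 9*d^2 + 5*sqrt(2)*d^2 - 45*sqrt(2)*d + 14*d + 70*sqrt(2)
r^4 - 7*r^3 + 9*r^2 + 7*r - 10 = (r - 5)*(r - 2)*(r - 1)*(r + 1)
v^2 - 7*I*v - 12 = (v - 4*I)*(v - 3*I)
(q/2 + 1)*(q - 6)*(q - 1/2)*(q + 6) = q^4/2 + 3*q^3/4 - 37*q^2/2 - 27*q + 18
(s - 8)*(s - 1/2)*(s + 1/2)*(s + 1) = s^4 - 7*s^3 - 33*s^2/4 + 7*s/4 + 2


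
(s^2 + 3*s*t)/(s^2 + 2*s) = (s + 3*t)/(s + 2)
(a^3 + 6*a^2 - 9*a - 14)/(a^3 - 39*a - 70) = (-a^3 - 6*a^2 + 9*a + 14)/(-a^3 + 39*a + 70)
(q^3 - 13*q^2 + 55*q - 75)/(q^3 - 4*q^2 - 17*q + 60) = (q - 5)/(q + 4)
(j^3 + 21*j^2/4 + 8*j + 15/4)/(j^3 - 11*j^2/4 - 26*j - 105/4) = (j + 1)/(j - 7)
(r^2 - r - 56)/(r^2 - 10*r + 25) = (r^2 - r - 56)/(r^2 - 10*r + 25)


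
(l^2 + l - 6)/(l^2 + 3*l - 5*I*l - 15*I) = (l - 2)/(l - 5*I)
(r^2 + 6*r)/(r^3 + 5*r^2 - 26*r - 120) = r/(r^2 - r - 20)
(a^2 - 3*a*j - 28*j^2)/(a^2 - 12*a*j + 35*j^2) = (a + 4*j)/(a - 5*j)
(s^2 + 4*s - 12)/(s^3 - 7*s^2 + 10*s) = (s + 6)/(s*(s - 5))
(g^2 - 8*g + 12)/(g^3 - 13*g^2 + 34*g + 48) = (g - 2)/(g^2 - 7*g - 8)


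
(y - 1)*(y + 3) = y^2 + 2*y - 3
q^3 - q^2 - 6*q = q*(q - 3)*(q + 2)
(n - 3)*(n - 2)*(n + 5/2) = n^3 - 5*n^2/2 - 13*n/2 + 15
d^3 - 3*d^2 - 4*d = d*(d - 4)*(d + 1)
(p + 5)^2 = p^2 + 10*p + 25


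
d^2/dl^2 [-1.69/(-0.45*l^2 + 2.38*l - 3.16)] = (-0.68445*l^2 + 3.61998*l + 1.69*(0.9*l - 2.38)*(1.8*l - 4.76) - 4.80636)/(0.45*l^2 - 2.38*l + 3.16)^3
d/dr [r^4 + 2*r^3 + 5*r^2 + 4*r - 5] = 4*r^3 + 6*r^2 + 10*r + 4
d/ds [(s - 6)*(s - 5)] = 2*s - 11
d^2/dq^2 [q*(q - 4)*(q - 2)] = 6*q - 12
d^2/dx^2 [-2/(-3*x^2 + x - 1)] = 4*(-9*x^2 + 3*x + (6*x - 1)^2 - 3)/(3*x^2 - x + 1)^3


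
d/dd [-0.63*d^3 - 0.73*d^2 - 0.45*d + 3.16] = -1.89*d^2 - 1.46*d - 0.45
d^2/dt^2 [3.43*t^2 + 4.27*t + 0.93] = 6.86000000000000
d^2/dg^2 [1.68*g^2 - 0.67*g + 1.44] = 3.36000000000000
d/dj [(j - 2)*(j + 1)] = 2*j - 1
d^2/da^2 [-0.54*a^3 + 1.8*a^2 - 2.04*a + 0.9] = 3.6 - 3.24*a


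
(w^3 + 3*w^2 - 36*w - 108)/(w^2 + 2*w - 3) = (w^2 - 36)/(w - 1)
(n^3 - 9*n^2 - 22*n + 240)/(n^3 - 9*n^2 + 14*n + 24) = (n^2 - 3*n - 40)/(n^2 - 3*n - 4)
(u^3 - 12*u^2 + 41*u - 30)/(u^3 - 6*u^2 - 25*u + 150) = (u - 1)/(u + 5)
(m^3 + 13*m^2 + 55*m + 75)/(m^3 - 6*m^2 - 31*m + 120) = (m^2 + 8*m + 15)/(m^2 - 11*m + 24)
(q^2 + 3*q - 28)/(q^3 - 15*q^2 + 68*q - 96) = (q + 7)/(q^2 - 11*q + 24)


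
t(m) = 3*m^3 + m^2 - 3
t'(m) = 9*m^2 + 2*m = m*(9*m + 2)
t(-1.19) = -6.64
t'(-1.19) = 10.36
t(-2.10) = -26.37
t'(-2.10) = 35.49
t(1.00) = 1.00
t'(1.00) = 11.00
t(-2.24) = -31.70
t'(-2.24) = 40.68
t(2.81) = 71.46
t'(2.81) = 76.68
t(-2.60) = -48.97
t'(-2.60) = 55.64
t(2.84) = 73.78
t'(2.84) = 78.27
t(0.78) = -0.97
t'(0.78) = 7.04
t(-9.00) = -2109.00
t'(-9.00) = 711.00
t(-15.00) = -9903.00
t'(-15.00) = 1995.00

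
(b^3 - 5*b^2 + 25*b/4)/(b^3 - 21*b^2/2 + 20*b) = (b - 5/2)/(b - 8)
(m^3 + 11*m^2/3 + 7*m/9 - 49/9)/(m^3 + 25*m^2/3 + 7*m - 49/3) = (m + 7/3)/(m + 7)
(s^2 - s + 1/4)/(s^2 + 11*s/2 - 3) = (s - 1/2)/(s + 6)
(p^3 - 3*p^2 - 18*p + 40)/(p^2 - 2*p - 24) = (p^2 - 7*p + 10)/(p - 6)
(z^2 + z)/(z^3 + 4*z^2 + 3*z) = 1/(z + 3)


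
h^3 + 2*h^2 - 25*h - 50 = (h - 5)*(h + 2)*(h + 5)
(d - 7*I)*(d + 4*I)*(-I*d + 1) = -I*d^3 - 2*d^2 - 31*I*d + 28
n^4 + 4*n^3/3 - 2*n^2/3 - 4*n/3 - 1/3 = (n - 1)*(n + 1/3)*(n + 1)^2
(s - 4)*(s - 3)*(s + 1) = s^3 - 6*s^2 + 5*s + 12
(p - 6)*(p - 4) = p^2 - 10*p + 24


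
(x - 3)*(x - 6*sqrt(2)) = x^2 - 6*sqrt(2)*x - 3*x + 18*sqrt(2)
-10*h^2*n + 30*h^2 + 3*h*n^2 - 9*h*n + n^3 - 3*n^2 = (-2*h + n)*(5*h + n)*(n - 3)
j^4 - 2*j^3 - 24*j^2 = j^2*(j - 6)*(j + 4)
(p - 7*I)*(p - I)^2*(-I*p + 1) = -I*p^4 - 8*p^3 + 6*I*p^2 - 8*p + 7*I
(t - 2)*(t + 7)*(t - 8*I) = t^3 + 5*t^2 - 8*I*t^2 - 14*t - 40*I*t + 112*I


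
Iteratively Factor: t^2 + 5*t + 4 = (t + 1)*(t + 4)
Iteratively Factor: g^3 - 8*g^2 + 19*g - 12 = (g - 3)*(g^2 - 5*g + 4) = (g - 4)*(g - 3)*(g - 1)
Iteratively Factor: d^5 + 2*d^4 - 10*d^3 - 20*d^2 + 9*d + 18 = (d + 2)*(d^4 - 10*d^2 + 9) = (d - 1)*(d + 2)*(d^3 + d^2 - 9*d - 9) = (d - 1)*(d + 1)*(d + 2)*(d^2 - 9) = (d - 1)*(d + 1)*(d + 2)*(d + 3)*(d - 3)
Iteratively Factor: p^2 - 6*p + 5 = (p - 1)*(p - 5)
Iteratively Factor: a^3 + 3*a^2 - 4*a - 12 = (a + 2)*(a^2 + a - 6) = (a - 2)*(a + 2)*(a + 3)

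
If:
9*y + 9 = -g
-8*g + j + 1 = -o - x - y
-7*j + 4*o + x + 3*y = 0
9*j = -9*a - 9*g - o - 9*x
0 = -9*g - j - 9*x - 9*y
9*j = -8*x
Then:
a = 2116/10023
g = -594/3341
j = -3816/3341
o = -5295/3341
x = 4293/3341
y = -3275/3341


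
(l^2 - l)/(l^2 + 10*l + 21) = l*(l - 1)/(l^2 + 10*l + 21)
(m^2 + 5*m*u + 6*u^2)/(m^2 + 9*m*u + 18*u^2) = (m + 2*u)/(m + 6*u)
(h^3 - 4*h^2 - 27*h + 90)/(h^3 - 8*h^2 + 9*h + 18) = (h + 5)/(h + 1)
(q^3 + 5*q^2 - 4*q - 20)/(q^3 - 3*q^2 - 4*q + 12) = (q + 5)/(q - 3)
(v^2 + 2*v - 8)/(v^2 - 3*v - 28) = (v - 2)/(v - 7)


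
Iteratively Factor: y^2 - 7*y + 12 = (y - 3)*(y - 4)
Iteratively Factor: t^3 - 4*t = (t - 2)*(t^2 + 2*t) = (t - 2)*(t + 2)*(t)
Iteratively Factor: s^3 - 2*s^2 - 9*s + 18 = (s - 3)*(s^2 + s - 6) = (s - 3)*(s + 3)*(s - 2)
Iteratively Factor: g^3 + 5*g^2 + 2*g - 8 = (g + 2)*(g^2 + 3*g - 4) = (g - 1)*(g + 2)*(g + 4)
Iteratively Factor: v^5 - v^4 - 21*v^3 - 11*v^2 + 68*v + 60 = (v + 2)*(v^4 - 3*v^3 - 15*v^2 + 19*v + 30) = (v + 2)*(v + 3)*(v^3 - 6*v^2 + 3*v + 10) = (v + 1)*(v + 2)*(v + 3)*(v^2 - 7*v + 10) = (v - 2)*(v + 1)*(v + 2)*(v + 3)*(v - 5)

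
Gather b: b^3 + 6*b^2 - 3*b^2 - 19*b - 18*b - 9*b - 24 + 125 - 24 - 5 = b^3 + 3*b^2 - 46*b + 72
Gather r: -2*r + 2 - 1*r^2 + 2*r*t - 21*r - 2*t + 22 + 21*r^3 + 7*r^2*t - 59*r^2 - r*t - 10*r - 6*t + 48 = 21*r^3 + r^2*(7*t - 60) + r*(t - 33) - 8*t + 72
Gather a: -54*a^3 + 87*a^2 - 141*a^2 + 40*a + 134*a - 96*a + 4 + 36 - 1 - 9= -54*a^3 - 54*a^2 + 78*a + 30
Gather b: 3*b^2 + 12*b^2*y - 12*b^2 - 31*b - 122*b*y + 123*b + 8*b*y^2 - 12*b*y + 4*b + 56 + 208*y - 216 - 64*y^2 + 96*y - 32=b^2*(12*y - 9) + b*(8*y^2 - 134*y + 96) - 64*y^2 + 304*y - 192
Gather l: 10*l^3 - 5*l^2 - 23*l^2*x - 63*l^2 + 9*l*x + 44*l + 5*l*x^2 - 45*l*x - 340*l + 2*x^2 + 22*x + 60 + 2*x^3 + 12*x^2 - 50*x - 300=10*l^3 + l^2*(-23*x - 68) + l*(5*x^2 - 36*x - 296) + 2*x^3 + 14*x^2 - 28*x - 240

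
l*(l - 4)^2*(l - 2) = l^4 - 10*l^3 + 32*l^2 - 32*l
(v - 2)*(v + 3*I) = v^2 - 2*v + 3*I*v - 6*I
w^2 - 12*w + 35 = (w - 7)*(w - 5)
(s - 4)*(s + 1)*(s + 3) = s^3 - 13*s - 12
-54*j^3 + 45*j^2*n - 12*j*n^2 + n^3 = (-6*j + n)*(-3*j + n)^2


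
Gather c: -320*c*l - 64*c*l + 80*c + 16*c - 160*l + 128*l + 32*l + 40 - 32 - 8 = c*(96 - 384*l)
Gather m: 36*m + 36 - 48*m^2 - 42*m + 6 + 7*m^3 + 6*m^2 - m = 7*m^3 - 42*m^2 - 7*m + 42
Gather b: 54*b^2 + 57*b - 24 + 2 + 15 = 54*b^2 + 57*b - 7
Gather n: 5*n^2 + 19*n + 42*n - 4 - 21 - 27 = 5*n^2 + 61*n - 52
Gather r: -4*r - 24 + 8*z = -4*r + 8*z - 24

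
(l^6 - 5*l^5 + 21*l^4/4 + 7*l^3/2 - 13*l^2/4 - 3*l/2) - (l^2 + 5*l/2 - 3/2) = l^6 - 5*l^5 + 21*l^4/4 + 7*l^3/2 - 17*l^2/4 - 4*l + 3/2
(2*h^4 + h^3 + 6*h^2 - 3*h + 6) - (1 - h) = 2*h^4 + h^3 + 6*h^2 - 2*h + 5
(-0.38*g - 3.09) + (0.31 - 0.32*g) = -0.7*g - 2.78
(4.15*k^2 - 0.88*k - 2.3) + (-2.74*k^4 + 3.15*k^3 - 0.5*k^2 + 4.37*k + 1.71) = -2.74*k^4 + 3.15*k^3 + 3.65*k^2 + 3.49*k - 0.59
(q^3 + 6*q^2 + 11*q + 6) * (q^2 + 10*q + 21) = q^5 + 16*q^4 + 92*q^3 + 242*q^2 + 291*q + 126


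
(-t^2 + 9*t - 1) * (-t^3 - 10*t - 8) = t^5 - 9*t^4 + 11*t^3 - 82*t^2 - 62*t + 8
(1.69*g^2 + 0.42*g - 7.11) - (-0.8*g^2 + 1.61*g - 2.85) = 2.49*g^2 - 1.19*g - 4.26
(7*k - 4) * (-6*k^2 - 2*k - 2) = -42*k^3 + 10*k^2 - 6*k + 8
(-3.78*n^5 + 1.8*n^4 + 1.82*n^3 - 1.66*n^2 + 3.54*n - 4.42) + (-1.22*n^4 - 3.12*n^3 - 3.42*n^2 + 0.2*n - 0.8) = -3.78*n^5 + 0.58*n^4 - 1.3*n^3 - 5.08*n^2 + 3.74*n - 5.22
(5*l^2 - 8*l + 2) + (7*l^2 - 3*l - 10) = 12*l^2 - 11*l - 8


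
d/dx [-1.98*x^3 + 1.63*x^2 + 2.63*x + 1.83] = -5.94*x^2 + 3.26*x + 2.63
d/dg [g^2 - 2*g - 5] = 2*g - 2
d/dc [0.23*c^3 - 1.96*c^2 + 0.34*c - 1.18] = 0.69*c^2 - 3.92*c + 0.34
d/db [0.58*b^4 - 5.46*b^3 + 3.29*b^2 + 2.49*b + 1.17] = 2.32*b^3 - 16.38*b^2 + 6.58*b + 2.49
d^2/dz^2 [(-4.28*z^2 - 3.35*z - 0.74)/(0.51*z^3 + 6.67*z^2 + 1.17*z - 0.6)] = (-2.226456*z^6 - 5.22800999999998*z^5 - 55.3606019999995*z^4 - 285.888004*z^3 - 315.252624*z^2 - 116.448156*z - 15.733932)/(0.132651*z^9 + 5.204601*z^8 + 68.980968*z^7 + 320.152717*z^6 + 146.004336*z^5 - 54.836451*z^4 - 25.941627*z^3 + 4.73958*z^2 + 1.2636*z - 0.216)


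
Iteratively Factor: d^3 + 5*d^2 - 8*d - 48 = (d + 4)*(d^2 + d - 12) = (d + 4)^2*(d - 3)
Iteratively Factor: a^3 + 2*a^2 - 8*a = (a)*(a^2 + 2*a - 8) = a*(a - 2)*(a + 4)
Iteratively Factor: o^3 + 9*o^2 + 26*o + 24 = (o + 2)*(o^2 + 7*o + 12) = (o + 2)*(o + 4)*(o + 3)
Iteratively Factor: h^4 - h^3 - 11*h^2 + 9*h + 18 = (h + 3)*(h^3 - 4*h^2 + h + 6) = (h - 2)*(h + 3)*(h^2 - 2*h - 3) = (h - 2)*(h + 1)*(h + 3)*(h - 3)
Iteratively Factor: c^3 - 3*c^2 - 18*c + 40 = (c - 2)*(c^2 - c - 20) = (c - 5)*(c - 2)*(c + 4)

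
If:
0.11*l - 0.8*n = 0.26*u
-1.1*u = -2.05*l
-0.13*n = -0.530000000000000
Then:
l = -8.71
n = 4.08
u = -16.23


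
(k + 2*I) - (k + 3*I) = -I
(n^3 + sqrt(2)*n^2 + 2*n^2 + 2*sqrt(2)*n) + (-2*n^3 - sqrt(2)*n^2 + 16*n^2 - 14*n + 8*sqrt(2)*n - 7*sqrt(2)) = -n^3 + 18*n^2 - 14*n + 10*sqrt(2)*n - 7*sqrt(2)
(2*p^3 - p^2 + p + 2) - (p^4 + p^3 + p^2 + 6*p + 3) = -p^4 + p^3 - 2*p^2 - 5*p - 1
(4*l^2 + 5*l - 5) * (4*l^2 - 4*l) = 16*l^4 + 4*l^3 - 40*l^2 + 20*l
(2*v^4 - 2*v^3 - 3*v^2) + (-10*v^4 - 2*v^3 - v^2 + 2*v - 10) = -8*v^4 - 4*v^3 - 4*v^2 + 2*v - 10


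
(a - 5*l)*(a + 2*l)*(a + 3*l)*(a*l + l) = a^4*l + a^3*l - 19*a^2*l^3 - 30*a*l^4 - 19*a*l^3 - 30*l^4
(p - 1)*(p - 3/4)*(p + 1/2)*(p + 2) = p^4 + 3*p^3/4 - 21*p^2/8 + p/8 + 3/4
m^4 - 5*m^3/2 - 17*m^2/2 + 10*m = m*(m - 4)*(m - 1)*(m + 5/2)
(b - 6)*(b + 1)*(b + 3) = b^3 - 2*b^2 - 21*b - 18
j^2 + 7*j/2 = j*(j + 7/2)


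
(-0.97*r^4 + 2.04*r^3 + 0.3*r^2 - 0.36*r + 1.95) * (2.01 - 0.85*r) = 0.8245*r^5 - 3.6837*r^4 + 3.8454*r^3 + 0.909*r^2 - 2.3811*r + 3.9195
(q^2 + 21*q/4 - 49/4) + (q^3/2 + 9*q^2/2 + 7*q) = q^3/2 + 11*q^2/2 + 49*q/4 - 49/4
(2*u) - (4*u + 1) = -2*u - 1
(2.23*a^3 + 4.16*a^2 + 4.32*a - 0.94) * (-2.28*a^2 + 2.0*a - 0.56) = -5.0844*a^5 - 5.0248*a^4 - 2.7784*a^3 + 8.4536*a^2 - 4.2992*a + 0.5264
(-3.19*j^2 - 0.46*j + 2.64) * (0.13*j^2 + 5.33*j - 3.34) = -0.4147*j^4 - 17.0625*j^3 + 8.546*j^2 + 15.6076*j - 8.8176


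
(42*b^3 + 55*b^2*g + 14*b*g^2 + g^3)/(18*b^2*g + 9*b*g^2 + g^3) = (7*b^2 + 8*b*g + g^2)/(g*(3*b + g))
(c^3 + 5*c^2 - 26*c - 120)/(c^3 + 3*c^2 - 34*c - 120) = (c^2 + c - 30)/(c^2 - c - 30)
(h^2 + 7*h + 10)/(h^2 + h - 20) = (h + 2)/(h - 4)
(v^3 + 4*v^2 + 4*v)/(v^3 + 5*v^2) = (v^2 + 4*v + 4)/(v*(v + 5))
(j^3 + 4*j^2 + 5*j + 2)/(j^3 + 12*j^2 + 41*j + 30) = (j^2 + 3*j + 2)/(j^2 + 11*j + 30)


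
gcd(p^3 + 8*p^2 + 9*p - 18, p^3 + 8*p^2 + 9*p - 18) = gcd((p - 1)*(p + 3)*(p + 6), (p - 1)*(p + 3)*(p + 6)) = p^3 + 8*p^2 + 9*p - 18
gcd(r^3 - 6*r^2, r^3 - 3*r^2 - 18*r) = r^2 - 6*r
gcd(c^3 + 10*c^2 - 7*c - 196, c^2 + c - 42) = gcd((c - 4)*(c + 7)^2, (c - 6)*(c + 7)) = c + 7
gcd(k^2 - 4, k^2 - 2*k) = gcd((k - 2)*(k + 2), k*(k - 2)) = k - 2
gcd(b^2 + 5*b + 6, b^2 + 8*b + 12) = b + 2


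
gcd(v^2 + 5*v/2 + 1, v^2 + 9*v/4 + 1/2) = v + 2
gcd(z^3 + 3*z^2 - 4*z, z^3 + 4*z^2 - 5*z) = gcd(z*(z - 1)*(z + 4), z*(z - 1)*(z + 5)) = z^2 - z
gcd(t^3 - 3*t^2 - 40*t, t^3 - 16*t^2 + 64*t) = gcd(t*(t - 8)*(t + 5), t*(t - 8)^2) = t^2 - 8*t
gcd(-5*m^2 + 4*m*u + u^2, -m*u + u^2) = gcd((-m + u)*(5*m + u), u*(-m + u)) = -m + u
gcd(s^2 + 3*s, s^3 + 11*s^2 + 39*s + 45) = s + 3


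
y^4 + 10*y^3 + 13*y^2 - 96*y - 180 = (y - 3)*(y + 2)*(y + 5)*(y + 6)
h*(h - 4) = h^2 - 4*h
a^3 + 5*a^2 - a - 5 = (a - 1)*(a + 1)*(a + 5)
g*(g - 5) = g^2 - 5*g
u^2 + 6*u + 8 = (u + 2)*(u + 4)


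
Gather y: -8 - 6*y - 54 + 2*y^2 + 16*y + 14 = 2*y^2 + 10*y - 48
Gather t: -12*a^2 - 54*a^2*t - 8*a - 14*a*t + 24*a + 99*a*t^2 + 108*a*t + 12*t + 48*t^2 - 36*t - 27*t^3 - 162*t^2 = -12*a^2 + 16*a - 27*t^3 + t^2*(99*a - 114) + t*(-54*a^2 + 94*a - 24)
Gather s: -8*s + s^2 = s^2 - 8*s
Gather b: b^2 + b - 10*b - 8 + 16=b^2 - 9*b + 8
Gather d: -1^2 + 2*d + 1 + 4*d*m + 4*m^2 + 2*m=d*(4*m + 2) + 4*m^2 + 2*m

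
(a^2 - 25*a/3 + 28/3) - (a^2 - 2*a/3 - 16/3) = 44/3 - 23*a/3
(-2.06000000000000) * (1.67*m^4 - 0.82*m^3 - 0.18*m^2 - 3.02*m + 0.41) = -3.4402*m^4 + 1.6892*m^3 + 0.3708*m^2 + 6.2212*m - 0.8446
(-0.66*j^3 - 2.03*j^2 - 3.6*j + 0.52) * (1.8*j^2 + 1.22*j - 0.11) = -1.188*j^5 - 4.4592*j^4 - 8.884*j^3 - 3.2327*j^2 + 1.0304*j - 0.0572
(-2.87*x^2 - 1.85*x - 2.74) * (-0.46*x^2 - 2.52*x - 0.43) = 1.3202*x^4 + 8.0834*x^3 + 7.1565*x^2 + 7.7003*x + 1.1782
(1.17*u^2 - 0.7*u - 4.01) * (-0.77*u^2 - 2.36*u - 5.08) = -0.9009*u^4 - 2.2222*u^3 - 1.2039*u^2 + 13.0196*u + 20.3708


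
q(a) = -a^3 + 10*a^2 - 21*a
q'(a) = -3*a^2 + 20*a - 21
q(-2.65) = 144.48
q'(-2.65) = -95.07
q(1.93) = -10.47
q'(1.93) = 6.43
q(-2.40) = 121.82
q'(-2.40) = -86.28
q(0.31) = -5.58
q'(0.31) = -15.09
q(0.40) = -6.86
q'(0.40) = -13.48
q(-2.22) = 106.85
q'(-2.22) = -80.19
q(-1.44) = 53.96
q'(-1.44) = -56.02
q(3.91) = 10.99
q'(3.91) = 11.34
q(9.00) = -108.00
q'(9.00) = -84.00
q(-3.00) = 180.00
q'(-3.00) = -108.00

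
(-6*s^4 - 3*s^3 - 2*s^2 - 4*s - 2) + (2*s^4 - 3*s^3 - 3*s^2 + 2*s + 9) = -4*s^4 - 6*s^3 - 5*s^2 - 2*s + 7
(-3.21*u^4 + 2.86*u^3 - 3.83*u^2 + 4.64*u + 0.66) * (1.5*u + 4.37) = -4.815*u^5 - 9.7377*u^4 + 6.7532*u^3 - 9.7771*u^2 + 21.2668*u + 2.8842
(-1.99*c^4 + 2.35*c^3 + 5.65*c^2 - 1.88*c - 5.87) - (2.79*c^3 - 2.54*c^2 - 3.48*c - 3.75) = -1.99*c^4 - 0.44*c^3 + 8.19*c^2 + 1.6*c - 2.12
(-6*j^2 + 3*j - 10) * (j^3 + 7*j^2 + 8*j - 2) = -6*j^5 - 39*j^4 - 37*j^3 - 34*j^2 - 86*j + 20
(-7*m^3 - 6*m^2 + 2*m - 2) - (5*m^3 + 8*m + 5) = -12*m^3 - 6*m^2 - 6*m - 7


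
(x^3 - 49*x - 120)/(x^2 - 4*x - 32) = (x^2 + 8*x + 15)/(x + 4)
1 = 1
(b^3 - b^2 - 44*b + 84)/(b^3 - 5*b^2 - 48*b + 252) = (b - 2)/(b - 6)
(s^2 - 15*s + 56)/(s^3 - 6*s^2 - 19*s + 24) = (s - 7)/(s^2 + 2*s - 3)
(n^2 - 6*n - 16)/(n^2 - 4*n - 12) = (n - 8)/(n - 6)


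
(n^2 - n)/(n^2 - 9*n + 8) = n/(n - 8)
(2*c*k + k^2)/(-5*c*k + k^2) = (-2*c - k)/(5*c - k)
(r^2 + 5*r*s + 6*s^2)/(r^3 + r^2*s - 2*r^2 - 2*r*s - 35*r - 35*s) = (r^2 + 5*r*s + 6*s^2)/(r^3 + r^2*s - 2*r^2 - 2*r*s - 35*r - 35*s)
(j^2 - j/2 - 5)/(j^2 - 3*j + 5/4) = 2*(j + 2)/(2*j - 1)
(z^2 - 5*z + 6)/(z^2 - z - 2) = (z - 3)/(z + 1)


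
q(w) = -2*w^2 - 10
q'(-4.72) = 18.88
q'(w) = -4*w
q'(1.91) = -7.64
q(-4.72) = -54.56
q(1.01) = -12.04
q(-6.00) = -82.00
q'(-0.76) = 3.04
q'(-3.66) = 14.64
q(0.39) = -10.30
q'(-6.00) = 24.00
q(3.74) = -37.98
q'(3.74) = -14.96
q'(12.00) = -48.00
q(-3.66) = -36.79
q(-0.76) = -11.16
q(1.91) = -17.30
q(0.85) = -11.44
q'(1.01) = -4.04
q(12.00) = -298.00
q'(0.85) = -3.40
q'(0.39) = -1.56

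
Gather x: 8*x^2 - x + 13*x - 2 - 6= 8*x^2 + 12*x - 8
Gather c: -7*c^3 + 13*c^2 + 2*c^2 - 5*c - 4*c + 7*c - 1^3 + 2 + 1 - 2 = -7*c^3 + 15*c^2 - 2*c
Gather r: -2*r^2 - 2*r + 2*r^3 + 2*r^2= 2*r^3 - 2*r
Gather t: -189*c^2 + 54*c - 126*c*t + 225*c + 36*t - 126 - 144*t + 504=-189*c^2 + 279*c + t*(-126*c - 108) + 378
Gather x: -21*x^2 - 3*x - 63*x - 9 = -21*x^2 - 66*x - 9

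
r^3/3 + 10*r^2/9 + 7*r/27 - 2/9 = (r/3 + 1)*(r - 1/3)*(r + 2/3)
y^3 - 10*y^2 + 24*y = y*(y - 6)*(y - 4)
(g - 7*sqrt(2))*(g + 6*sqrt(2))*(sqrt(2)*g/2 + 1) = sqrt(2)*g^3/2 - 43*sqrt(2)*g - 84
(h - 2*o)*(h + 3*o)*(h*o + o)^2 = h^4*o^2 + h^3*o^3 + 2*h^3*o^2 - 6*h^2*o^4 + 2*h^2*o^3 + h^2*o^2 - 12*h*o^4 + h*o^3 - 6*o^4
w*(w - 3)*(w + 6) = w^3 + 3*w^2 - 18*w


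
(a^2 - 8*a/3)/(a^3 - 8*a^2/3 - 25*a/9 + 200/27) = 9*a/(9*a^2 - 25)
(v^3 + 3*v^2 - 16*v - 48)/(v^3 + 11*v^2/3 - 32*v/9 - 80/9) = 9*(v^2 - v - 12)/(9*v^2 - 3*v - 20)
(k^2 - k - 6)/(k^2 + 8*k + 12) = (k - 3)/(k + 6)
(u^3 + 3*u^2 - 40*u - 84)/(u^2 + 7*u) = u - 4 - 12/u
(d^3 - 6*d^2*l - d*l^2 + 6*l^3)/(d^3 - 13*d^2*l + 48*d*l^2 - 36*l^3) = (d + l)/(d - 6*l)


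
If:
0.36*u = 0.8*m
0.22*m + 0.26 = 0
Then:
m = -1.18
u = -2.63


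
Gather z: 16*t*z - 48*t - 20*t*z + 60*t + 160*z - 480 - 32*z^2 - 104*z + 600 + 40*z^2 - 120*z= 12*t + 8*z^2 + z*(-4*t - 64) + 120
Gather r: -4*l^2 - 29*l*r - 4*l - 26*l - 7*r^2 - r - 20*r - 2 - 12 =-4*l^2 - 30*l - 7*r^2 + r*(-29*l - 21) - 14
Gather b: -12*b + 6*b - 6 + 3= -6*b - 3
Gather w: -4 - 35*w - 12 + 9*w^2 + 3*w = 9*w^2 - 32*w - 16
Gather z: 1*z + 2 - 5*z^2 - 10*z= -5*z^2 - 9*z + 2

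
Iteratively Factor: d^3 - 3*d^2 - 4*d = (d)*(d^2 - 3*d - 4) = d*(d - 4)*(d + 1)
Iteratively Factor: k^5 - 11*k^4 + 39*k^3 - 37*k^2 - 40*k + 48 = (k - 4)*(k^4 - 7*k^3 + 11*k^2 + 7*k - 12) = (k - 4)*(k - 1)*(k^3 - 6*k^2 + 5*k + 12) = (k - 4)^2*(k - 1)*(k^2 - 2*k - 3) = (k - 4)^2*(k - 3)*(k - 1)*(k + 1)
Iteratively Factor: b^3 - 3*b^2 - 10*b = (b - 5)*(b^2 + 2*b) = b*(b - 5)*(b + 2)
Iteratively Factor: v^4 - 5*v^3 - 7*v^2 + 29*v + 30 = (v - 3)*(v^3 - 2*v^2 - 13*v - 10) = (v - 3)*(v + 1)*(v^2 - 3*v - 10) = (v - 5)*(v - 3)*(v + 1)*(v + 2)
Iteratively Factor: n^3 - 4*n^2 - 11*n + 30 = (n - 2)*(n^2 - 2*n - 15) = (n - 2)*(n + 3)*(n - 5)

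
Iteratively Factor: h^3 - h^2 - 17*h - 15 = (h + 1)*(h^2 - 2*h - 15) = (h + 1)*(h + 3)*(h - 5)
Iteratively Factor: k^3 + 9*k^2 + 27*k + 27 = (k + 3)*(k^2 + 6*k + 9) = (k + 3)^2*(k + 3)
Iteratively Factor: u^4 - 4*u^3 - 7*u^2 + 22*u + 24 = (u - 3)*(u^3 - u^2 - 10*u - 8) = (u - 4)*(u - 3)*(u^2 + 3*u + 2) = (u - 4)*(u - 3)*(u + 2)*(u + 1)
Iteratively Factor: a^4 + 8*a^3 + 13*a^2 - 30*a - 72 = (a + 3)*(a^3 + 5*a^2 - 2*a - 24) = (a - 2)*(a + 3)*(a^2 + 7*a + 12) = (a - 2)*(a + 3)*(a + 4)*(a + 3)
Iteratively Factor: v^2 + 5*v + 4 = (v + 1)*(v + 4)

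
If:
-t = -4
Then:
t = 4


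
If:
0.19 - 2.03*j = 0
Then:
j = 0.09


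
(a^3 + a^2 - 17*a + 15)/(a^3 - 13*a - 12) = (-a^3 - a^2 + 17*a - 15)/(-a^3 + 13*a + 12)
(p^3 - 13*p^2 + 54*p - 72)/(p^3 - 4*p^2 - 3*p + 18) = (p^2 - 10*p + 24)/(p^2 - p - 6)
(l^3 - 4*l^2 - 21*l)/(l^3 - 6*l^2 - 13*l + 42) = l/(l - 2)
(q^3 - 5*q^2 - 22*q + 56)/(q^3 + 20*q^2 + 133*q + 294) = (q^3 - 5*q^2 - 22*q + 56)/(q^3 + 20*q^2 + 133*q + 294)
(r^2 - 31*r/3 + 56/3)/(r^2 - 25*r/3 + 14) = (r - 8)/(r - 6)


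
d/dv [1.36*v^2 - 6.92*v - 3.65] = 2.72*v - 6.92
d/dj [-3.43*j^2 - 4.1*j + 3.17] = -6.86*j - 4.1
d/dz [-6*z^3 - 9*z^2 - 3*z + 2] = -18*z^2 - 18*z - 3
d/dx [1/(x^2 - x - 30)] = (1 - 2*x)/(-x^2 + x + 30)^2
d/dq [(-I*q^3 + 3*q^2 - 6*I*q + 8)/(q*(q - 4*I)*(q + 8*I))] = (q^4 - 52*I*q^3 + 48*q^2 - 64*I*q - 256)/(q^2*(q^4 + 8*I*q^3 + 48*q^2 + 256*I*q + 1024))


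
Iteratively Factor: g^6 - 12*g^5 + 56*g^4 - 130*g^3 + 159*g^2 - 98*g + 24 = (g - 2)*(g^5 - 10*g^4 + 36*g^3 - 58*g^2 + 43*g - 12) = (g - 3)*(g - 2)*(g^4 - 7*g^3 + 15*g^2 - 13*g + 4) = (g - 3)*(g - 2)*(g - 1)*(g^3 - 6*g^2 + 9*g - 4) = (g - 3)*(g - 2)*(g - 1)^2*(g^2 - 5*g + 4) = (g - 3)*(g - 2)*(g - 1)^3*(g - 4)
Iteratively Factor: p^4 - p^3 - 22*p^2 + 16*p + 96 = (p + 2)*(p^3 - 3*p^2 - 16*p + 48) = (p - 3)*(p + 2)*(p^2 - 16) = (p - 4)*(p - 3)*(p + 2)*(p + 4)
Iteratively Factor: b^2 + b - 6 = (b + 3)*(b - 2)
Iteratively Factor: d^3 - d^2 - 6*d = (d)*(d^2 - d - 6) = d*(d + 2)*(d - 3)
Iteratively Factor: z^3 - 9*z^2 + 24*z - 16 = (z - 4)*(z^2 - 5*z + 4) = (z - 4)*(z - 1)*(z - 4)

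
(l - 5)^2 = l^2 - 10*l + 25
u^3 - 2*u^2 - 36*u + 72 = (u - 6)*(u - 2)*(u + 6)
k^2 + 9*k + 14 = (k + 2)*(k + 7)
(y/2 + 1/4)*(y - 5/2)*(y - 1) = y^3/2 - 3*y^2/2 + 3*y/8 + 5/8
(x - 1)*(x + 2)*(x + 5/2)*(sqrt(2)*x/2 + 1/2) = sqrt(2)*x^4/2 + x^3/2 + 7*sqrt(2)*x^3/4 + sqrt(2)*x^2/4 + 7*x^2/4 - 5*sqrt(2)*x/2 + x/4 - 5/2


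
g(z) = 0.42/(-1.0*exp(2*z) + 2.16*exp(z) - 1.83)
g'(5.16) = 0.00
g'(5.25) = 0.00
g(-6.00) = -0.23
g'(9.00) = 0.00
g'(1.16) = 0.22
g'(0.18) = 0.26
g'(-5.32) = -0.00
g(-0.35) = -0.52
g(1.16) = -0.08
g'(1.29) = 0.15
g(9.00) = 0.00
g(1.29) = -0.06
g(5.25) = -0.00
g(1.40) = -0.04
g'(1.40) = 0.11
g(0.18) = -0.62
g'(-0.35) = -0.34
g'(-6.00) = 0.00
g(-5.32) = -0.23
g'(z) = 0.42*(2.0*exp(2*z) - 2.16*exp(z))/(-1.0*exp(2*z) + 2.16*exp(z) - 1.83)^2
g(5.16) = -0.00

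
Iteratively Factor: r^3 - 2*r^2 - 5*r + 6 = (r - 3)*(r^2 + r - 2) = (r - 3)*(r - 1)*(r + 2)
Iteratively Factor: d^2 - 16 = (d + 4)*(d - 4)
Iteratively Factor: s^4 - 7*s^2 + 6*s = (s - 2)*(s^3 + 2*s^2 - 3*s) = s*(s - 2)*(s^2 + 2*s - 3) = s*(s - 2)*(s + 3)*(s - 1)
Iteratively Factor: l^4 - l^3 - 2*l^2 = (l)*(l^3 - l^2 - 2*l) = l^2*(l^2 - l - 2) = l^2*(l + 1)*(l - 2)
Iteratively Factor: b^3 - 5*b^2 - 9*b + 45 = (b - 5)*(b^2 - 9) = (b - 5)*(b - 3)*(b + 3)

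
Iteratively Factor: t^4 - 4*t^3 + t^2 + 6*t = (t - 3)*(t^3 - t^2 - 2*t) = (t - 3)*(t + 1)*(t^2 - 2*t) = (t - 3)*(t - 2)*(t + 1)*(t)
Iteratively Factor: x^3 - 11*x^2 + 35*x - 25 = (x - 5)*(x^2 - 6*x + 5) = (x - 5)*(x - 1)*(x - 5)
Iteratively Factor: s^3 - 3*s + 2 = (s - 1)*(s^2 + s - 2) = (s - 1)^2*(s + 2)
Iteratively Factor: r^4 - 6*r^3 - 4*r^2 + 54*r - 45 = (r - 5)*(r^3 - r^2 - 9*r + 9) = (r - 5)*(r - 1)*(r^2 - 9) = (r - 5)*(r - 1)*(r + 3)*(r - 3)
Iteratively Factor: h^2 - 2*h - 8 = (h - 4)*(h + 2)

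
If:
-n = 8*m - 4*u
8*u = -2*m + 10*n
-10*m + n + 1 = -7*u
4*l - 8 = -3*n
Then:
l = 353/163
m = -16/163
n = -36/163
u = -41/163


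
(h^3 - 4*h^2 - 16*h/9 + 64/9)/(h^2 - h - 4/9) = (3*h^2 - 8*h - 16)/(3*h + 1)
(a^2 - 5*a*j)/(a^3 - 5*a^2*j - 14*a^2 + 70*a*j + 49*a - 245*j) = a/(a^2 - 14*a + 49)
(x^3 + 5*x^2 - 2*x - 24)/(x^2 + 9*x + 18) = (x^2 + 2*x - 8)/(x + 6)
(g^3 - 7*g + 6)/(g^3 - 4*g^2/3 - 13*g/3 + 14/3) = 3*(g^2 + g - 6)/(3*g^2 - g - 14)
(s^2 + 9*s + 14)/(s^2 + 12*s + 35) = (s + 2)/(s + 5)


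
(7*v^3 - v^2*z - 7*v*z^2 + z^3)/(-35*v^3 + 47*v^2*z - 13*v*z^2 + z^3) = (v + z)/(-5*v + z)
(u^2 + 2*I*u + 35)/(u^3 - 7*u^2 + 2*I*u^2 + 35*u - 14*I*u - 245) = 1/(u - 7)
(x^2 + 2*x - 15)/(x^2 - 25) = (x - 3)/(x - 5)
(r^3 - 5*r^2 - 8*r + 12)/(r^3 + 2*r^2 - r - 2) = (r - 6)/(r + 1)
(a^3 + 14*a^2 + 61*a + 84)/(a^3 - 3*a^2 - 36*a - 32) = (a^2 + 10*a + 21)/(a^2 - 7*a - 8)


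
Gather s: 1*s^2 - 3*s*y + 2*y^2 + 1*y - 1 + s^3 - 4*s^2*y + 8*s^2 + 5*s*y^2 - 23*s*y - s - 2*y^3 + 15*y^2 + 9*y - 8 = s^3 + s^2*(9 - 4*y) + s*(5*y^2 - 26*y - 1) - 2*y^3 + 17*y^2 + 10*y - 9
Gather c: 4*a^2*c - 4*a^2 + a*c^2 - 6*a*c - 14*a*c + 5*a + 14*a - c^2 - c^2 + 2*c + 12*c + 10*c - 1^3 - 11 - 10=-4*a^2 + 19*a + c^2*(a - 2) + c*(4*a^2 - 20*a + 24) - 22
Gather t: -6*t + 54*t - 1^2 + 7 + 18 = 48*t + 24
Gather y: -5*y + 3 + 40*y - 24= 35*y - 21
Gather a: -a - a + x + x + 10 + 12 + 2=-2*a + 2*x + 24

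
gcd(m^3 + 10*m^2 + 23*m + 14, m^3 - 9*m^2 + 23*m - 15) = 1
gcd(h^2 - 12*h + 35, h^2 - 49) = h - 7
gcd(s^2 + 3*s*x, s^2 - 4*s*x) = s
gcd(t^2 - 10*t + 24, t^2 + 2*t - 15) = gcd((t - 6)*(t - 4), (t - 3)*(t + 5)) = 1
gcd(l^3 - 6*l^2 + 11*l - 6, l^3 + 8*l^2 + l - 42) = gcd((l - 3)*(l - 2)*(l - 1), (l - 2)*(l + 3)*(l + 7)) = l - 2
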